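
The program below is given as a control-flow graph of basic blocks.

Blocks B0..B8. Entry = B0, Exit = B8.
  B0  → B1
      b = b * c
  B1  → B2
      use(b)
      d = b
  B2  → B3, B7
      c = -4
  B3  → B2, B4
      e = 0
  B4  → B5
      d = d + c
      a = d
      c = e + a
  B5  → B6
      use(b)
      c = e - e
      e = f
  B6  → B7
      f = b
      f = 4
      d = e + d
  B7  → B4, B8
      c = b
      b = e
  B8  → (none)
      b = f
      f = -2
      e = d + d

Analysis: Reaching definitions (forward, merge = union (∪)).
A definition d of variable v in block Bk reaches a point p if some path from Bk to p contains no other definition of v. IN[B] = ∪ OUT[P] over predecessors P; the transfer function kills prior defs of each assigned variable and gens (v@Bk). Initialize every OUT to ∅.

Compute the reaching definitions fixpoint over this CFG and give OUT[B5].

Per-block solution:
  B0:  IN={}  OUT={b@B0}
  B1:  IN={b@B0}  OUT={b@B0, d@B1}
  B2:  IN={b@B0, c@B2, d@B1, e@B3}  OUT={b@B0, c@B2, d@B1, e@B3}
  B3:  IN={b@B0, c@B2, d@B1, e@B3}  OUT={b@B0, c@B2, d@B1, e@B3}
  B4:  IN={a@B4, b@B0, b@B7, c@B2, c@B7, d@B1, d@B6, e@B3, e@B5, f@B6}  OUT={a@B4, b@B0, b@B7, c@B4, d@B4, e@B3, e@B5, f@B6}
  B5:  IN={a@B4, b@B0, b@B7, c@B4, d@B4, e@B3, e@B5, f@B6}  OUT={a@B4, b@B0, b@B7, c@B5, d@B4, e@B5, f@B6}
  B6:  IN={a@B4, b@B0, b@B7, c@B5, d@B4, e@B5, f@B6}  OUT={a@B4, b@B0, b@B7, c@B5, d@B6, e@B5, f@B6}
  B7:  IN={a@B4, b@B0, b@B7, c@B2, c@B5, d@B1, d@B6, e@B3, e@B5, f@B6}  OUT={a@B4, b@B7, c@B7, d@B1, d@B6, e@B3, e@B5, f@B6}
  B8:  IN={a@B4, b@B7, c@B7, d@B1, d@B6, e@B3, e@B5, f@B6}  OUT={a@B4, b@B8, c@B7, d@B1, d@B6, e@B8, f@B8}

Merge at B5: IN[B5] = OUT[B4] = {a@B4, b@B0, b@B7, c@B4, d@B4, e@B3, e@B5, f@B6}
Applying B5's transfer function to that IN value gives OUT[B5] (row B5 above).

Answer: {a@B4, b@B0, b@B7, c@B5, d@B4, e@B5, f@B6}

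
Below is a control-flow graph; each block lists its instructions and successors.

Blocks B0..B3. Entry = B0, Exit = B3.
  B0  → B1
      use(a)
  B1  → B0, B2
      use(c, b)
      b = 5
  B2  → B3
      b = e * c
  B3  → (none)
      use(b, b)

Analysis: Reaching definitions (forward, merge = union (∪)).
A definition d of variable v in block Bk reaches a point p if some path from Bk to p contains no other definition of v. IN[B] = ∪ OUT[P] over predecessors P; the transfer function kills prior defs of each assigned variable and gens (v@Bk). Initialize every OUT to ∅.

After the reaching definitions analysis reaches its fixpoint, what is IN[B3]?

Answer: {b@B2}

Trace:
Fixpoint table:
  B0:   IN={b@B1}   OUT={b@B1}
  B1:   IN={b@B1}   OUT={b@B1}
  B2:   IN={b@B1}   OUT={b@B2}
  B3:   IN={b@B2}   OUT={b@B2}

Merge at B3: IN[B3] = OUT[B2] = {b@B2}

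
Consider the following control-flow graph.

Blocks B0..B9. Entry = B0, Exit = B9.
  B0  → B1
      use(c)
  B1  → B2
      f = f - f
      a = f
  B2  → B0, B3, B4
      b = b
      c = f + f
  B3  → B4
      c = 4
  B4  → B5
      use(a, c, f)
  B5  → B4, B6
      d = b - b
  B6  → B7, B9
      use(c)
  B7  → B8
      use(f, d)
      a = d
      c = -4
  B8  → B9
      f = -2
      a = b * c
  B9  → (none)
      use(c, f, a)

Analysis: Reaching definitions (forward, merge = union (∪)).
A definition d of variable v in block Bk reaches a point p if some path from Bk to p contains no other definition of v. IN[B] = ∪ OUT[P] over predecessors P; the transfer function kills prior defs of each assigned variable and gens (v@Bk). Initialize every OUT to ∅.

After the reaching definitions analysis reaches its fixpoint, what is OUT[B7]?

Fixpoint table:
  B0:   IN={a@B1, b@B2, c@B2, f@B1}   OUT={a@B1, b@B2, c@B2, f@B1}
  B1:   IN={a@B1, b@B2, c@B2, f@B1}   OUT={a@B1, b@B2, c@B2, f@B1}
  B2:   IN={a@B1, b@B2, c@B2, f@B1}   OUT={a@B1, b@B2, c@B2, f@B1}
  B3:   IN={a@B1, b@B2, c@B2, f@B1}   OUT={a@B1, b@B2, c@B3, f@B1}
  B4:   IN={a@B1, b@B2, c@B2, c@B3, d@B5, f@B1}   OUT={a@B1, b@B2, c@B2, c@B3, d@B5, f@B1}
  B5:   IN={a@B1, b@B2, c@B2, c@B3, d@B5, f@B1}   OUT={a@B1, b@B2, c@B2, c@B3, d@B5, f@B1}
  B6:   IN={a@B1, b@B2, c@B2, c@B3, d@B5, f@B1}   OUT={a@B1, b@B2, c@B2, c@B3, d@B5, f@B1}
  B7:   IN={a@B1, b@B2, c@B2, c@B3, d@B5, f@B1}   OUT={a@B7, b@B2, c@B7, d@B5, f@B1}
  B8:   IN={a@B7, b@B2, c@B7, d@B5, f@B1}   OUT={a@B8, b@B2, c@B7, d@B5, f@B8}
  B9:   IN={a@B1, a@B8, b@B2, c@B2, c@B3, c@B7, d@B5, f@B1, f@B8}   OUT={a@B1, a@B8, b@B2, c@B2, c@B3, c@B7, d@B5, f@B1, f@B8}

Merge at B7: IN[B7] = OUT[B6] = {a@B1, b@B2, c@B2, c@B3, d@B5, f@B1}
Applying B7's transfer function to that IN value gives OUT[B7] (row B7 above).

Answer: {a@B7, b@B2, c@B7, d@B5, f@B1}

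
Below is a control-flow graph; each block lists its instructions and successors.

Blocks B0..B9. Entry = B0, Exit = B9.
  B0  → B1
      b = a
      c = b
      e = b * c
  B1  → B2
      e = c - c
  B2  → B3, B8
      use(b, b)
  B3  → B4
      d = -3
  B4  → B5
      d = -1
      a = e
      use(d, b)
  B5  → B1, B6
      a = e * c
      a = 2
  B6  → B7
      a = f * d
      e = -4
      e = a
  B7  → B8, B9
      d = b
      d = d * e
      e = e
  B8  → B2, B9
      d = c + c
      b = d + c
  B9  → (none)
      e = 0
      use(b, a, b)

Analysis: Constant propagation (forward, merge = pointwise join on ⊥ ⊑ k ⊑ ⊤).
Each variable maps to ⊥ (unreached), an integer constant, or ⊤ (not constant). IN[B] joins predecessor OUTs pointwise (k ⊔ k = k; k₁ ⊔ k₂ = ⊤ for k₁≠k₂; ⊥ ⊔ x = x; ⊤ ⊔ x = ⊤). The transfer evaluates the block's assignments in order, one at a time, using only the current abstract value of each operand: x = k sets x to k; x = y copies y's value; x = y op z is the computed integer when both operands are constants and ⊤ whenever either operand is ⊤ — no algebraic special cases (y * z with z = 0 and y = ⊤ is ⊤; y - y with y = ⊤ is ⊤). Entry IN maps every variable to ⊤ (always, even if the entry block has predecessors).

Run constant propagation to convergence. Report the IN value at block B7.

Answer: {a: ⊤, b: ⊤, c: ⊤, d: -1, e: ⊤, f: ⊤}

Working:
Per-block solution:
  B0: | IN=(all ⊤) | OUT=(all ⊤)
  B1: | IN=(all ⊤) | OUT=(all ⊤)
  B2: | IN=(all ⊤) | OUT=(all ⊤)
  B3: | IN=(all ⊤) | OUT={d:-3; rest ⊤}
  B4: | IN={d:-3; rest ⊤} | OUT={d:-1; rest ⊤}
  B5: | IN={d:-1; rest ⊤} | OUT={a:2, d:-1; rest ⊤}
  B6: | IN={a:2, d:-1; rest ⊤} | OUT={d:-1; rest ⊤}
  B7: | IN={d:-1; rest ⊤} | OUT=(all ⊤)
  B8: | IN=(all ⊤) | OUT=(all ⊤)
  B9: | IN=(all ⊤) | OUT={e:0; rest ⊤}

Merge at B7: IN[B7] = OUT[B6] = {a: ⊤, b: ⊤, c: ⊤, d: -1, e: ⊤, f: ⊤}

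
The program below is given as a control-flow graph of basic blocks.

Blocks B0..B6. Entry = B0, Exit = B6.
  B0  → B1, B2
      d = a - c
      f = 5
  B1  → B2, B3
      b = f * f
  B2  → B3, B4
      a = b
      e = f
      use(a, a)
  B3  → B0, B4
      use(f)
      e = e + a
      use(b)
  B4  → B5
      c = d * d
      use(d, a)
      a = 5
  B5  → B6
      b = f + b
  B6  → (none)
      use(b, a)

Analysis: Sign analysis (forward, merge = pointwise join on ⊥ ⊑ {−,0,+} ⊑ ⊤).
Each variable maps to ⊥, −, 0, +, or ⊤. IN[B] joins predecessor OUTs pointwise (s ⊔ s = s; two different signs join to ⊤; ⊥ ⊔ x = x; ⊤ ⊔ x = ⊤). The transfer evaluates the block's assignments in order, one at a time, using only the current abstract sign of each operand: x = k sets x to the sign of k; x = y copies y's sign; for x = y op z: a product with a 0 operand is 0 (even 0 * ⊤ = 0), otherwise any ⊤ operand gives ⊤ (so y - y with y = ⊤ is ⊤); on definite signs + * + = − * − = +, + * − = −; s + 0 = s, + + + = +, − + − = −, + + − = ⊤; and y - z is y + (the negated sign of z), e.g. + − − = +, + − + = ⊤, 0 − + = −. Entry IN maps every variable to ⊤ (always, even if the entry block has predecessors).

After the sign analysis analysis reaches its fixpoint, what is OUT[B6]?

Answer: {a: +, b: ⊤, c: ⊤, d: ⊤, e: ⊤, f: +}

Trace:
Fixpoint table:
  B0: | IN=(all ⊤) | OUT={f:+; rest ⊤}
  B1: | IN={f:+; rest ⊤} | OUT={b:+, f:+; rest ⊤}
  B2: | IN={f:+; rest ⊤} | OUT={e:+, f:+; rest ⊤}
  B3: | IN={f:+; rest ⊤} | OUT={f:+; rest ⊤}
  B4: | IN={f:+; rest ⊤} | OUT={a:+, f:+; rest ⊤}
  B5: | IN={a:+, f:+; rest ⊤} | OUT={a:+, f:+; rest ⊤}
  B6: | IN={a:+, f:+; rest ⊤} | OUT={a:+, f:+; rest ⊤}

Merge at B6: IN[B6] = OUT[B5] = {a: +, b: ⊤, c: ⊤, d: ⊤, e: ⊤, f: +}
Applying B6's transfer function to that IN value gives OUT[B6] (row B6 above).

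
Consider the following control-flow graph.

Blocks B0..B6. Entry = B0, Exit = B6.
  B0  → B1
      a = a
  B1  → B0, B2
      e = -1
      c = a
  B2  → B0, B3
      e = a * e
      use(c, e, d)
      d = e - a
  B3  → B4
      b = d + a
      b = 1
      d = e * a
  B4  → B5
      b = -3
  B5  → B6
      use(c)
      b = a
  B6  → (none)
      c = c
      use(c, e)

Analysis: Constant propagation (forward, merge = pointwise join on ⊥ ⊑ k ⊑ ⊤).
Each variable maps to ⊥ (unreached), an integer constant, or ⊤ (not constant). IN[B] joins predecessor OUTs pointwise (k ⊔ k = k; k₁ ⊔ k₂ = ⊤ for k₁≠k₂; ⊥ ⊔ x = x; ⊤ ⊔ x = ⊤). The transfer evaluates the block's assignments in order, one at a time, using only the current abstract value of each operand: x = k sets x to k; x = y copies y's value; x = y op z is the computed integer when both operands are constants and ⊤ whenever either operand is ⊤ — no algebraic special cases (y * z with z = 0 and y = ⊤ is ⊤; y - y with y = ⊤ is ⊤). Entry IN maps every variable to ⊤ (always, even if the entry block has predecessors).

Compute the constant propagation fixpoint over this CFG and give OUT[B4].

Answer: {a: ⊤, b: -3, c: ⊤, d: ⊤, e: ⊤, f: ⊤}

Working:
Fixpoint table:
  B0:   IN=(all ⊤)   OUT=(all ⊤)
  B1:   IN=(all ⊤)   OUT={e:-1; rest ⊤}
  B2:   IN={e:-1; rest ⊤}   OUT=(all ⊤)
  B3:   IN=(all ⊤)   OUT={b:1; rest ⊤}
  B4:   IN={b:1; rest ⊤}   OUT={b:-3; rest ⊤}
  B5:   IN={b:-3; rest ⊤}   OUT=(all ⊤)
  B6:   IN=(all ⊤)   OUT=(all ⊤)

Merge at B4: IN[B4] = OUT[B3] = {a: ⊤, b: 1, c: ⊤, d: ⊤, e: ⊤, f: ⊤}
Applying B4's transfer function to that IN value gives OUT[B4] (row B4 above).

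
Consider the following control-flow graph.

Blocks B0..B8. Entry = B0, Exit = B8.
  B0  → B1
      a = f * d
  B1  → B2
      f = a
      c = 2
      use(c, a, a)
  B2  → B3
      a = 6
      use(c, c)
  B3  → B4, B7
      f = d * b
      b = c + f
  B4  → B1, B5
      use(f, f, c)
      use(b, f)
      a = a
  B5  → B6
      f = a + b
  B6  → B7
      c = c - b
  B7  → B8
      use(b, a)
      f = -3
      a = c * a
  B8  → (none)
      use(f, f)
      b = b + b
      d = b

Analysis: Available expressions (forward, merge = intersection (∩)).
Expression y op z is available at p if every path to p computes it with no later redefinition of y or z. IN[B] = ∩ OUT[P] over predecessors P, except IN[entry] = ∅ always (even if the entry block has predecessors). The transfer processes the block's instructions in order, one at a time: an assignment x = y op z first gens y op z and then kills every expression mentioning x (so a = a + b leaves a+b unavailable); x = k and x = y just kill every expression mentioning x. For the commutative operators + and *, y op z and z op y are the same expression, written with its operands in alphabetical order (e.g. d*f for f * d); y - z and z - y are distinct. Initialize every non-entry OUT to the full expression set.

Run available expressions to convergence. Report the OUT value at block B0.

Fixpoint table:
  B0: | IN={} | OUT={d*f}
  B1: | IN={} | OUT={}
  B2: | IN={} | OUT={}
  B3: | IN={} | OUT={c+f}
  B4: | IN={c+f} | OUT={c+f}
  B5: | IN={c+f} | OUT={a+b}
  B6: | IN={a+b} | OUT={a+b}
  B7: | IN={} | OUT={}
  B8: | IN={} | OUT={}

B0 is the boundary node: IN[B0] = {}
Applying B0's transfer function to that IN value gives OUT[B0] (row B0 above).

Answer: {d*f}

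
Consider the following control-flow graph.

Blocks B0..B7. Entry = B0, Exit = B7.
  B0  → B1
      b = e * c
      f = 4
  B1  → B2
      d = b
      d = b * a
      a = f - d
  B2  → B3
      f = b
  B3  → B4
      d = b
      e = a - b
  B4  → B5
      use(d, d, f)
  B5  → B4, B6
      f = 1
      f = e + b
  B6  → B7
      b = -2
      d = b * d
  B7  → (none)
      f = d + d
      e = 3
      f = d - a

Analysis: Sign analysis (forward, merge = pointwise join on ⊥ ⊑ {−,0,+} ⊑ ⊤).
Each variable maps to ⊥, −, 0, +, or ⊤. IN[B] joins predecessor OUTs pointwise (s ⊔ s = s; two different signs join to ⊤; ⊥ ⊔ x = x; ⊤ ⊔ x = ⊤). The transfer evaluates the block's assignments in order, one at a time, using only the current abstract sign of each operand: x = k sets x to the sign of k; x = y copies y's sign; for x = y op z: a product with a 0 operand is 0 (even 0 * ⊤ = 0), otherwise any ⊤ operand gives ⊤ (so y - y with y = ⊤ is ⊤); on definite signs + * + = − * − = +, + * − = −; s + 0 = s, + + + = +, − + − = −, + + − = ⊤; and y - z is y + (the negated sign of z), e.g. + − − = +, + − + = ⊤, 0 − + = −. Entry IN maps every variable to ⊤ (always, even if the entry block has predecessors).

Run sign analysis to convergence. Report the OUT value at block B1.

Converged values:
  B0:   IN=(all ⊤)   OUT={f:+; rest ⊤}
  B1:   IN={f:+; rest ⊤}   OUT={f:+; rest ⊤}
  B2:   IN={f:+; rest ⊤}   OUT=(all ⊤)
  B3:   IN=(all ⊤)   OUT=(all ⊤)
  B4:   IN=(all ⊤)   OUT=(all ⊤)
  B5:   IN=(all ⊤)   OUT=(all ⊤)
  B6:   IN=(all ⊤)   OUT={b:-; rest ⊤}
  B7:   IN={b:-; rest ⊤}   OUT={b:-, e:+; rest ⊤}

Merge at B1: IN[B1] = OUT[B0] = {a: ⊤, b: ⊤, c: ⊤, d: ⊤, e: ⊤, f: +}
Applying B1's transfer function to that IN value gives OUT[B1] (row B1 above).

Answer: {a: ⊤, b: ⊤, c: ⊤, d: ⊤, e: ⊤, f: +}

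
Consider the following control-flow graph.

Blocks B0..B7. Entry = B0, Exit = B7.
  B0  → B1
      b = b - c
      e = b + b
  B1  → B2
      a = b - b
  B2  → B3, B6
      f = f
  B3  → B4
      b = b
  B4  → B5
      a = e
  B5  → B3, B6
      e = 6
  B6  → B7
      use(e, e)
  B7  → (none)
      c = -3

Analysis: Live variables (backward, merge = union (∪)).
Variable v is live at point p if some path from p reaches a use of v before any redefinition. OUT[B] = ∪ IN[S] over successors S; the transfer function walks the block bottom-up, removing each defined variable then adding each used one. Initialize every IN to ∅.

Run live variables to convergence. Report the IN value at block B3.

Per-block solution:
  B0: | IN={b, c, f} | OUT={b, e, f}
  B1: | IN={b, e, f} | OUT={b, e, f}
  B2: | IN={b, e, f} | OUT={b, e}
  B3: | IN={b, e} | OUT={b, e}
  B4: | IN={b, e} | OUT={b}
  B5: | IN={b} | OUT={b, e}
  B6: | IN={e} | OUT={}
  B7: | IN={} | OUT={}

Merge at B3: OUT[B3] = IN[B4] = {b, e}
Applying B3's transfer function to that OUT value gives IN[B3] (row B3 above).

Answer: {b, e}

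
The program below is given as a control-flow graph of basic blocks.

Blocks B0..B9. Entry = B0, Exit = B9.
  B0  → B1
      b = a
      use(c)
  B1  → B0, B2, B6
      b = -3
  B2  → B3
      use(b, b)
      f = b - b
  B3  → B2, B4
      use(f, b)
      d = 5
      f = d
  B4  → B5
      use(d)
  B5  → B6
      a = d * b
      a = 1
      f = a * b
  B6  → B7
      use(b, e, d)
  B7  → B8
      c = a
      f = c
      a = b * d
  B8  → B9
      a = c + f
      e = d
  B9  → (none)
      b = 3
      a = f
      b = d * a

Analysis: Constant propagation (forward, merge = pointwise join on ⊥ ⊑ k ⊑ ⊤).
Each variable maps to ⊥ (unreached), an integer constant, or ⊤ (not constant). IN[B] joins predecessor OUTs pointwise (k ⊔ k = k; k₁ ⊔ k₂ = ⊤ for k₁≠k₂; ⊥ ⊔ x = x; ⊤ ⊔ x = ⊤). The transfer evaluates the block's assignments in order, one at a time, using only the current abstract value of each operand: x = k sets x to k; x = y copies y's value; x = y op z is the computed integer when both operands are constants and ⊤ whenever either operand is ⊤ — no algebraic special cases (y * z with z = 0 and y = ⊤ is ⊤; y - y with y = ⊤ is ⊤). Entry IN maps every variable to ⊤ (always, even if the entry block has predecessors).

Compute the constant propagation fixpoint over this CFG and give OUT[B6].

Answer: {a: ⊤, b: -3, c: ⊤, d: ⊤, e: ⊤, f: ⊤}

Working:
Converged values:
  B0:   IN=(all ⊤)   OUT=(all ⊤)
  B1:   IN=(all ⊤)   OUT={b:-3; rest ⊤}
  B2:   IN={b:-3; rest ⊤}   OUT={b:-3, f:0; rest ⊤}
  B3:   IN={b:-3, f:0; rest ⊤}   OUT={b:-3, d:5, f:5; rest ⊤}
  B4:   IN={b:-3, d:5, f:5; rest ⊤}   OUT={b:-3, d:5, f:5; rest ⊤}
  B5:   IN={b:-3, d:5, f:5; rest ⊤}   OUT={a:1, b:-3, d:5, f:-3; rest ⊤}
  B6:   IN={b:-3; rest ⊤}   OUT={b:-3; rest ⊤}
  B7:   IN={b:-3; rest ⊤}   OUT={b:-3; rest ⊤}
  B8:   IN={b:-3; rest ⊤}   OUT={b:-3; rest ⊤}
  B9:   IN={b:-3; rest ⊤}   OUT=(all ⊤)

Merge at B6: IN[B6] = OUT[B1] ⊔ OUT[B5] = {a: ⊤, b: -3, c: ⊤, d: ⊤, e: ⊤, f: ⊤}
Applying B6's transfer function to that IN value gives OUT[B6] (row B6 above).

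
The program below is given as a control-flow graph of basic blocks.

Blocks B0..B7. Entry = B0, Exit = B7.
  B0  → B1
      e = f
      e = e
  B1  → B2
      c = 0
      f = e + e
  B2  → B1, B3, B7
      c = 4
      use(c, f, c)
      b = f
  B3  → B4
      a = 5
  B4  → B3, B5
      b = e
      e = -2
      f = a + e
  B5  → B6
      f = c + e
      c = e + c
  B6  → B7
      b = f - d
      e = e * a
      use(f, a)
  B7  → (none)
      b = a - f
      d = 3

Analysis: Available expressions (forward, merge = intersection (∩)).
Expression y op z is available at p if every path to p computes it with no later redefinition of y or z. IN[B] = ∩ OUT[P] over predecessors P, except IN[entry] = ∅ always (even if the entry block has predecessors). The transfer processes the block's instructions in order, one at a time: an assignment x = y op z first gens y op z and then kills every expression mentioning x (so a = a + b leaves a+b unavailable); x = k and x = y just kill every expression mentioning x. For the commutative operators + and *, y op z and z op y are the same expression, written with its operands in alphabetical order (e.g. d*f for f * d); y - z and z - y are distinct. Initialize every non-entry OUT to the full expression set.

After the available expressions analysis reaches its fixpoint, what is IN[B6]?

Answer: {a+e}

Derivation:
Per-block solution:
  B0: | IN={} | OUT={}
  B1: | IN={} | OUT={e+e}
  B2: | IN={e+e} | OUT={e+e}
  B3: | IN={} | OUT={}
  B4: | IN={} | OUT={a+e}
  B5: | IN={a+e} | OUT={a+e}
  B6: | IN={a+e} | OUT={f-d}
  B7: | IN={} | OUT={a-f}

Merge at B6: IN[B6] = OUT[B5] = {a+e}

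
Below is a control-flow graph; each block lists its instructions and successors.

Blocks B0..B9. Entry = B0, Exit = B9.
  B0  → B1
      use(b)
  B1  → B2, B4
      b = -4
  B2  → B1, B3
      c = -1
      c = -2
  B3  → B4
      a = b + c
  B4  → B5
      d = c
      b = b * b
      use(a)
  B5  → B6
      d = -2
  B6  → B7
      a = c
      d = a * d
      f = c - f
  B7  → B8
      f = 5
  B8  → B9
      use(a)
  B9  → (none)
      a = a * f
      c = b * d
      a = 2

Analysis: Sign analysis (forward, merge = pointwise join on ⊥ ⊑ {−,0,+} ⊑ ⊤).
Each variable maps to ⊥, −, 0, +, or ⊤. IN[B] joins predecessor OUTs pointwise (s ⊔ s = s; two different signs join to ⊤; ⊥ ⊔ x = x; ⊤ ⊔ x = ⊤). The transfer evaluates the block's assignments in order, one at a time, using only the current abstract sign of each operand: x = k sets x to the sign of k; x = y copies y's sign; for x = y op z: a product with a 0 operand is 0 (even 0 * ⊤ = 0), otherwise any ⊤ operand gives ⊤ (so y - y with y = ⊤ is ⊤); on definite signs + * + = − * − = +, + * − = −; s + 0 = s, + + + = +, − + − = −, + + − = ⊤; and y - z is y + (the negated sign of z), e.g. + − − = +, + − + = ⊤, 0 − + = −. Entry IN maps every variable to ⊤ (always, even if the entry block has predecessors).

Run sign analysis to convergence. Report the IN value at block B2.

Answer: {a: ⊤, b: -, c: ⊤, d: ⊤, e: ⊤, f: ⊤}

Derivation:
Fixpoint table:
  B0:  IN=(all ⊤)  OUT=(all ⊤)
  B1:  IN=(all ⊤)  OUT={b:-; rest ⊤}
  B2:  IN={b:-; rest ⊤}  OUT={b:-, c:-; rest ⊤}
  B3:  IN={b:-, c:-; rest ⊤}  OUT={a:-, b:-, c:-; rest ⊤}
  B4:  IN={b:-; rest ⊤}  OUT={b:+; rest ⊤}
  B5:  IN={b:+; rest ⊤}  OUT={b:+, d:-; rest ⊤}
  B6:  IN={b:+, d:-; rest ⊤}  OUT={b:+; rest ⊤}
  B7:  IN={b:+; rest ⊤}  OUT={b:+, f:+; rest ⊤}
  B8:  IN={b:+, f:+; rest ⊤}  OUT={b:+, f:+; rest ⊤}
  B9:  IN={b:+, f:+; rest ⊤}  OUT={a:+, b:+, f:+; rest ⊤}

Merge at B2: IN[B2] = OUT[B1] = {a: ⊤, b: -, c: ⊤, d: ⊤, e: ⊤, f: ⊤}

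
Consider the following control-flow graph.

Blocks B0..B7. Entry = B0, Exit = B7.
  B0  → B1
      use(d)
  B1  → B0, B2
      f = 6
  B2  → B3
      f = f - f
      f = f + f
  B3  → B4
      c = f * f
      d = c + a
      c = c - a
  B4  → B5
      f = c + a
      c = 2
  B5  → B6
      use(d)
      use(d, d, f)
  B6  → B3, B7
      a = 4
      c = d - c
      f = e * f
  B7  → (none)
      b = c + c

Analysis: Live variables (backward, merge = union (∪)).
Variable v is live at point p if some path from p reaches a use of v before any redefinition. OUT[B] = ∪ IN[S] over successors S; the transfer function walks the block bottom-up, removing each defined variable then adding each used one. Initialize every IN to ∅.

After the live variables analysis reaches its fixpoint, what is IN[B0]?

Answer: {a, d, e}

Trace:
Fixpoint table:
  B0:  IN={a, d, e}  OUT={a, d, e}
  B1:  IN={a, d, e}  OUT={a, d, e, f}
  B2:  IN={a, e, f}  OUT={a, e, f}
  B3:  IN={a, e, f}  OUT={a, c, d, e}
  B4:  IN={a, c, d, e}  OUT={c, d, e, f}
  B5:  IN={c, d, e, f}  OUT={c, d, e, f}
  B6:  IN={c, d, e, f}  OUT={a, c, e, f}
  B7:  IN={c}  OUT={}

Merge at B0: OUT[B0] = IN[B1] = {a, d, e}
Applying B0's transfer function to that OUT value gives IN[B0] (row B0 above).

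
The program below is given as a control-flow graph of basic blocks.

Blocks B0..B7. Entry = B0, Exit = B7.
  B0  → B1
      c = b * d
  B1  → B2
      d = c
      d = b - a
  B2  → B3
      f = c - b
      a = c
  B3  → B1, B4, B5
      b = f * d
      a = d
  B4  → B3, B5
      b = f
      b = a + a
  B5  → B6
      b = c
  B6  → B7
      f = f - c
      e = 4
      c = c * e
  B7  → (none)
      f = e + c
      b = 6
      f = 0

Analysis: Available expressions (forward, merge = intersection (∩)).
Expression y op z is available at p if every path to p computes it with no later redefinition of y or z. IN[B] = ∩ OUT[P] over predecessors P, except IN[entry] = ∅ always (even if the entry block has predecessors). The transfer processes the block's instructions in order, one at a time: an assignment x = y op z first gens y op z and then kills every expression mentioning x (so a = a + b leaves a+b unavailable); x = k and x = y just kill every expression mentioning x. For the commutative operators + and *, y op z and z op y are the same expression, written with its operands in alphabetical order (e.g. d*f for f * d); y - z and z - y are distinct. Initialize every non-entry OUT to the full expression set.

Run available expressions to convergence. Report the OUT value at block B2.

Answer: {c-b}

Working:
Converged values:
  B0: | IN={} | OUT={b*d}
  B1: | IN={} | OUT={b-a}
  B2: | IN={b-a} | OUT={c-b}
  B3: | IN={} | OUT={d*f}
  B4: | IN={d*f} | OUT={a+a, d*f}
  B5: | IN={d*f} | OUT={d*f}
  B6: | IN={d*f} | OUT={}
  B7: | IN={} | OUT={c+e}

Merge at B2: IN[B2] = OUT[B1] = {b-a}
Applying B2's transfer function to that IN value gives OUT[B2] (row B2 above).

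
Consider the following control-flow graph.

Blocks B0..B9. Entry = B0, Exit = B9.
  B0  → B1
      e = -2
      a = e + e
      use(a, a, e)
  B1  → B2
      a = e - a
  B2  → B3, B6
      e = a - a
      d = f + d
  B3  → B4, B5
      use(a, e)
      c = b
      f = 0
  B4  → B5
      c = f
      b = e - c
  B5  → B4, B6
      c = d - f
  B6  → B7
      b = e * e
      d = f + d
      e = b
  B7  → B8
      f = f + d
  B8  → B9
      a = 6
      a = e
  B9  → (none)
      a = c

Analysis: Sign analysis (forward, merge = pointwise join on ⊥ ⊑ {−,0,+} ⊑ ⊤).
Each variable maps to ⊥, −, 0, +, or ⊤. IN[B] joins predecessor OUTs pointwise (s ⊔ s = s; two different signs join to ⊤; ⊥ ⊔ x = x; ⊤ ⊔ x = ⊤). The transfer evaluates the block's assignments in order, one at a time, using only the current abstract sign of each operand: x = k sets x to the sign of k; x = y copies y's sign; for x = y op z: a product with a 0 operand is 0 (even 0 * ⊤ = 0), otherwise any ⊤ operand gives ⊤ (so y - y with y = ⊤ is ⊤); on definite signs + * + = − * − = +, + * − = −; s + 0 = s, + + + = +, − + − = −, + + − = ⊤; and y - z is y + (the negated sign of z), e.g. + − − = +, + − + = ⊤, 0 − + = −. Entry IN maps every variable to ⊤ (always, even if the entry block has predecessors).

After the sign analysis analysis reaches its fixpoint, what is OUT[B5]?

Per-block solution:
  B0:   IN=(all ⊤)   OUT={a:-, e:-; rest ⊤}
  B1:   IN={a:-, e:-; rest ⊤}   OUT={e:-; rest ⊤}
  B2:   IN={e:-; rest ⊤}   OUT=(all ⊤)
  B3:   IN=(all ⊤)   OUT={f:0; rest ⊤}
  B4:   IN={f:0; rest ⊤}   OUT={c:0, f:0; rest ⊤}
  B5:   IN={f:0; rest ⊤}   OUT={f:0; rest ⊤}
  B6:   IN=(all ⊤)   OUT=(all ⊤)
  B7:   IN=(all ⊤)   OUT=(all ⊤)
  B8:   IN=(all ⊤)   OUT=(all ⊤)
  B9:   IN=(all ⊤)   OUT=(all ⊤)

Merge at B5: IN[B5] = OUT[B3] ⊔ OUT[B4] = {a: ⊤, b: ⊤, c: ⊤, d: ⊤, e: ⊤, f: 0}
Applying B5's transfer function to that IN value gives OUT[B5] (row B5 above).

Answer: {a: ⊤, b: ⊤, c: ⊤, d: ⊤, e: ⊤, f: 0}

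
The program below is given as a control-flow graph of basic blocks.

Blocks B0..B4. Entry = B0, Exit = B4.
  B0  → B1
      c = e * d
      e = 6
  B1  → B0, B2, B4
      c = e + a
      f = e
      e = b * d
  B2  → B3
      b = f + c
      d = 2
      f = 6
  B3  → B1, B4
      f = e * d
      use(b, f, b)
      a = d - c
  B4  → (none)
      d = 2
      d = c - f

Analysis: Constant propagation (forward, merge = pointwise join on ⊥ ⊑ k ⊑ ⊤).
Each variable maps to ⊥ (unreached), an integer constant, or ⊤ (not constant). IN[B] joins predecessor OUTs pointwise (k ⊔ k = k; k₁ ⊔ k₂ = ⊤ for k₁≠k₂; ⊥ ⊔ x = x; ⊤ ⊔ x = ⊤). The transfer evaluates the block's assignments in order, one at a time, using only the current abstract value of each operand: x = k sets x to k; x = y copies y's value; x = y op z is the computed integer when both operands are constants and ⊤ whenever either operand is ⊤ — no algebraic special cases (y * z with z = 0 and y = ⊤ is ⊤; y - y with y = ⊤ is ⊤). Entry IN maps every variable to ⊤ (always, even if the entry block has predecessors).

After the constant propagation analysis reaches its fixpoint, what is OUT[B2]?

Converged values:
  B0:  IN=(all ⊤)  OUT={e:6; rest ⊤}
  B1:  IN=(all ⊤)  OUT=(all ⊤)
  B2:  IN=(all ⊤)  OUT={d:2, f:6; rest ⊤}
  B3:  IN={d:2, f:6; rest ⊤}  OUT={d:2; rest ⊤}
  B4:  IN=(all ⊤)  OUT=(all ⊤)

Merge at B2: IN[B2] = OUT[B1] = {a: ⊤, b: ⊤, c: ⊤, d: ⊤, e: ⊤, f: ⊤}
Applying B2's transfer function to that IN value gives OUT[B2] (row B2 above).

Answer: {a: ⊤, b: ⊤, c: ⊤, d: 2, e: ⊤, f: 6}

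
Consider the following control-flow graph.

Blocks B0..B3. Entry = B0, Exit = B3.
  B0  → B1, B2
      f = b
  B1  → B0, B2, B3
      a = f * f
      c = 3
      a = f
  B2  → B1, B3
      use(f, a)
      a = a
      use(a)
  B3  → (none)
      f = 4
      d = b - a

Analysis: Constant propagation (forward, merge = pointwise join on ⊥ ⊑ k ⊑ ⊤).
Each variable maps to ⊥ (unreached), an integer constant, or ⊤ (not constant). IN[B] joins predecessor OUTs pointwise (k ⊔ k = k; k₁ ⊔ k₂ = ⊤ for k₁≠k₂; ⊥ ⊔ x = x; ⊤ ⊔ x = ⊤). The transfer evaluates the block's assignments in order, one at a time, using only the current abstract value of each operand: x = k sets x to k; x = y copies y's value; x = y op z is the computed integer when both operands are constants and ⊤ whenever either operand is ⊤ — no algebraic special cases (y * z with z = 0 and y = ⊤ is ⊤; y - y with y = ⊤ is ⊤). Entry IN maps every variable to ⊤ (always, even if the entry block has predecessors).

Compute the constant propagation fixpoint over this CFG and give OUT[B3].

Converged values:
  B0: | IN=(all ⊤) | OUT=(all ⊤)
  B1: | IN=(all ⊤) | OUT={c:3; rest ⊤}
  B2: | IN=(all ⊤) | OUT=(all ⊤)
  B3: | IN=(all ⊤) | OUT={f:4; rest ⊤}

Merge at B3: IN[B3] = OUT[B1] ⊔ OUT[B2] = {a: ⊤, b: ⊤, c: ⊤, d: ⊤, e: ⊤, f: ⊤}
Applying B3's transfer function to that IN value gives OUT[B3] (row B3 above).

Answer: {a: ⊤, b: ⊤, c: ⊤, d: ⊤, e: ⊤, f: 4}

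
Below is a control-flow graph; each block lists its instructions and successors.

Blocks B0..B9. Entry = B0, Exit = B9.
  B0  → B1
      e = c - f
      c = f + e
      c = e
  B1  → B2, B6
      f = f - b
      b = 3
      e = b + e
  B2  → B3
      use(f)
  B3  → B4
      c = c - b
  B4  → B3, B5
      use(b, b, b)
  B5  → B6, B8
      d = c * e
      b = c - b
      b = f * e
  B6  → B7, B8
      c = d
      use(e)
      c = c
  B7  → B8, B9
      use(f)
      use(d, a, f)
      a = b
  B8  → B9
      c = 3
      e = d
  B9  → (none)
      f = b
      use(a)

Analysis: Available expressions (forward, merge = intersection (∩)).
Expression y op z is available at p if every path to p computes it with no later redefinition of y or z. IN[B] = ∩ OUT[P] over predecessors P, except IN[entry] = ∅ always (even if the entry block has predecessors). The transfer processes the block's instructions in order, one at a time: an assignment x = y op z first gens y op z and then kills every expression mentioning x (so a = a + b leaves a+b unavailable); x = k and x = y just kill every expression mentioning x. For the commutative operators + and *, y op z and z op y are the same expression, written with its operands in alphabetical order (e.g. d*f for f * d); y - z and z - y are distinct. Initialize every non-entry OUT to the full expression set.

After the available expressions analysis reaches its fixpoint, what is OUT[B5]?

Fixpoint table:
  B0:  IN={}  OUT={e+f}
  B1:  IN={e+f}  OUT={}
  B2:  IN={}  OUT={}
  B3:  IN={}  OUT={}
  B4:  IN={}  OUT={}
  B5:  IN={}  OUT={c*e, e*f}
  B6:  IN={}  OUT={}
  B7:  IN={}  OUT={}
  B8:  IN={}  OUT={}
  B9:  IN={}  OUT={}

Merge at B5: IN[B5] = OUT[B4] = {}
Applying B5's transfer function to that IN value gives OUT[B5] (row B5 above).

Answer: {c*e, e*f}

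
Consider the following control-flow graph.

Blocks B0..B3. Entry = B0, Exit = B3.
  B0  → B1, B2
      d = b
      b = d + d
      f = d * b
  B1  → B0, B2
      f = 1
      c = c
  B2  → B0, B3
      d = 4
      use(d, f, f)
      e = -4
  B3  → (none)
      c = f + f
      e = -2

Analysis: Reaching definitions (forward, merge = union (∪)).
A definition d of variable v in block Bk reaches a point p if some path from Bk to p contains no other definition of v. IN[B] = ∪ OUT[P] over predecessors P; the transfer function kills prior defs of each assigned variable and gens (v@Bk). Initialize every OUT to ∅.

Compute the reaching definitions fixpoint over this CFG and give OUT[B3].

Answer: {b@B0, c@B3, d@B2, e@B3, f@B0, f@B1}

Working:
Per-block solution:
  B0: | IN={b@B0, c@B1, d@B0, d@B2, e@B2, f@B0, f@B1} | OUT={b@B0, c@B1, d@B0, e@B2, f@B0}
  B1: | IN={b@B0, c@B1, d@B0, e@B2, f@B0} | OUT={b@B0, c@B1, d@B0, e@B2, f@B1}
  B2: | IN={b@B0, c@B1, d@B0, e@B2, f@B0, f@B1} | OUT={b@B0, c@B1, d@B2, e@B2, f@B0, f@B1}
  B3: | IN={b@B0, c@B1, d@B2, e@B2, f@B0, f@B1} | OUT={b@B0, c@B3, d@B2, e@B3, f@B0, f@B1}

Merge at B3: IN[B3] = OUT[B2] = {b@B0, c@B1, d@B2, e@B2, f@B0, f@B1}
Applying B3's transfer function to that IN value gives OUT[B3] (row B3 above).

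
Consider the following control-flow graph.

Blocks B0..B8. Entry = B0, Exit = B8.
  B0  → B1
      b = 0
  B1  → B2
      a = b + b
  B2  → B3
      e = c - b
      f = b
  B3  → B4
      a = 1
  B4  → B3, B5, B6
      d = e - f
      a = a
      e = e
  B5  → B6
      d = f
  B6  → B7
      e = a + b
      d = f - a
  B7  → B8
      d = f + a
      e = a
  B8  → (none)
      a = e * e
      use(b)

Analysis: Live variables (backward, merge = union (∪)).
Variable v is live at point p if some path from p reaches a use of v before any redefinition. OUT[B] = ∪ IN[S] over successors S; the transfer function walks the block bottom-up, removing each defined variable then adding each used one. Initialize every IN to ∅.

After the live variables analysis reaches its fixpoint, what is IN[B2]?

Fixpoint table:
  B0:  IN={c}  OUT={b, c}
  B1:  IN={b, c}  OUT={b, c}
  B2:  IN={b, c}  OUT={b, e, f}
  B3:  IN={b, e, f}  OUT={a, b, e, f}
  B4:  IN={a, b, e, f}  OUT={a, b, e, f}
  B5:  IN={a, b, f}  OUT={a, b, f}
  B6:  IN={a, b, f}  OUT={a, b, f}
  B7:  IN={a, b, f}  OUT={b, e}
  B8:  IN={b, e}  OUT={}

Merge at B2: OUT[B2] = IN[B3] = {b, e, f}
Applying B2's transfer function to that OUT value gives IN[B2] (row B2 above).

Answer: {b, c}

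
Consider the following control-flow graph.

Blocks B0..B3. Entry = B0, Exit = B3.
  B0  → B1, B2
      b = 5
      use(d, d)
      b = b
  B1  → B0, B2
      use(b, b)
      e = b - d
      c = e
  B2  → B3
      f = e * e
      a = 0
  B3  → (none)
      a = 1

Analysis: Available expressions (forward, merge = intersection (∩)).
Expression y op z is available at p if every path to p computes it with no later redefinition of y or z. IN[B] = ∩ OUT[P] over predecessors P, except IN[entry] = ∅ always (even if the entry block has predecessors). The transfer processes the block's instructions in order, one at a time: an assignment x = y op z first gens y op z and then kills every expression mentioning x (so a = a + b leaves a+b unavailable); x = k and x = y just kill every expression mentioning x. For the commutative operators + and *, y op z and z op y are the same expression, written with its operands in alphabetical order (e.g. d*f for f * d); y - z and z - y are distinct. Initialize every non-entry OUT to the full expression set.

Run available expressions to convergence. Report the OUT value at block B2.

Converged values:
  B0:  IN={}  OUT={}
  B1:  IN={}  OUT={b-d}
  B2:  IN={}  OUT={e*e}
  B3:  IN={e*e}  OUT={e*e}

Merge at B2: IN[B2] = OUT[B0] ∩ OUT[B1] = {}
Applying B2's transfer function to that IN value gives OUT[B2] (row B2 above).

Answer: {e*e}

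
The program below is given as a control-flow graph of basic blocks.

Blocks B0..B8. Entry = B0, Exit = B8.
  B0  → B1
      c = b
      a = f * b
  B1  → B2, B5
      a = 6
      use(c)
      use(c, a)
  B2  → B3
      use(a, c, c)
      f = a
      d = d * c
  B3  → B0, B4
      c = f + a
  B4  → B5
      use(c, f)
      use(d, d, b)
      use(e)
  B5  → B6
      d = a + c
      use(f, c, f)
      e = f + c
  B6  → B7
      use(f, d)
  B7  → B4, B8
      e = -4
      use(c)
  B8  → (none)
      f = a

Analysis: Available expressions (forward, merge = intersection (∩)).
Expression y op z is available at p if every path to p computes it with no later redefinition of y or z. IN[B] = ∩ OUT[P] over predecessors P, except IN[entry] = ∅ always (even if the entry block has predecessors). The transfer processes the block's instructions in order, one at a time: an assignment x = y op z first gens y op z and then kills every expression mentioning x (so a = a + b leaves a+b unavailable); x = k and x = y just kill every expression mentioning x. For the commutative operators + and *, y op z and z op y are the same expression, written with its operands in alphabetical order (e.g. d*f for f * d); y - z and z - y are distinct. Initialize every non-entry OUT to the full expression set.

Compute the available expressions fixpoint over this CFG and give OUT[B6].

Answer: {a+c, c+f}

Trace:
Per-block solution:
  B0:  IN={}  OUT={b*f}
  B1:  IN={b*f}  OUT={b*f}
  B2:  IN={b*f}  OUT={}
  B3:  IN={}  OUT={a+f}
  B4:  IN={}  OUT={}
  B5:  IN={}  OUT={a+c, c+f}
  B6:  IN={a+c, c+f}  OUT={a+c, c+f}
  B7:  IN={a+c, c+f}  OUT={a+c, c+f}
  B8:  IN={a+c, c+f}  OUT={a+c}

Merge at B6: IN[B6] = OUT[B5] = {a+c, c+f}
Applying B6's transfer function to that IN value gives OUT[B6] (row B6 above).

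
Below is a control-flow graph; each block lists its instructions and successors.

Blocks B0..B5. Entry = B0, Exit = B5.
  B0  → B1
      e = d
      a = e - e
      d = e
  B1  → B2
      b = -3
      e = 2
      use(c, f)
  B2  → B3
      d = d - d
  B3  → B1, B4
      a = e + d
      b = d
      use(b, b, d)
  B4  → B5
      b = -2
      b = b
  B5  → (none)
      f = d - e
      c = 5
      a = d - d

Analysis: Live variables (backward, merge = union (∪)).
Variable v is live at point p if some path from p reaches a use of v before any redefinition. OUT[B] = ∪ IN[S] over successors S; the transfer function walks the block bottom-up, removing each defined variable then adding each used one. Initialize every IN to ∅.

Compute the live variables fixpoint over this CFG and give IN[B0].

Answer: {c, d, f}

Trace:
Converged values:
  B0:   IN={c, d, f}   OUT={c, d, f}
  B1:   IN={c, d, f}   OUT={c, d, e, f}
  B2:   IN={c, d, e, f}   OUT={c, d, e, f}
  B3:   IN={c, d, e, f}   OUT={c, d, e, f}
  B4:   IN={d, e}   OUT={d, e}
  B5:   IN={d, e}   OUT={}

Merge at B0: OUT[B0] = IN[B1] = {c, d, f}
Applying B0's transfer function to that OUT value gives IN[B0] (row B0 above).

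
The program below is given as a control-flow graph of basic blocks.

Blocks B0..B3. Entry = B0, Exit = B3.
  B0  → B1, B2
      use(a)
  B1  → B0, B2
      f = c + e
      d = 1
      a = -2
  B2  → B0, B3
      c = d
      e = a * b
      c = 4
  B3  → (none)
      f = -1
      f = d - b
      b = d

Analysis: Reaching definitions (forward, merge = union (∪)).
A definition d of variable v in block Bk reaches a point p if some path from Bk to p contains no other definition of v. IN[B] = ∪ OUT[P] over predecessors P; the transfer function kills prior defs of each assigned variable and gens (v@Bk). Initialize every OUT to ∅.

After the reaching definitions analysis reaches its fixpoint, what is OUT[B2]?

Answer: {a@B1, c@B2, d@B1, e@B2, f@B1}

Working:
Per-block solution:
  B0: | IN={a@B1, c@B2, d@B1, e@B2, f@B1} | OUT={a@B1, c@B2, d@B1, e@B2, f@B1}
  B1: | IN={a@B1, c@B2, d@B1, e@B2, f@B1} | OUT={a@B1, c@B2, d@B1, e@B2, f@B1}
  B2: | IN={a@B1, c@B2, d@B1, e@B2, f@B1} | OUT={a@B1, c@B2, d@B1, e@B2, f@B1}
  B3: | IN={a@B1, c@B2, d@B1, e@B2, f@B1} | OUT={a@B1, b@B3, c@B2, d@B1, e@B2, f@B3}

Merge at B2: IN[B2] = OUT[B0] ⊔ OUT[B1] = {a@B1, c@B2, d@B1, e@B2, f@B1}
Applying B2's transfer function to that IN value gives OUT[B2] (row B2 above).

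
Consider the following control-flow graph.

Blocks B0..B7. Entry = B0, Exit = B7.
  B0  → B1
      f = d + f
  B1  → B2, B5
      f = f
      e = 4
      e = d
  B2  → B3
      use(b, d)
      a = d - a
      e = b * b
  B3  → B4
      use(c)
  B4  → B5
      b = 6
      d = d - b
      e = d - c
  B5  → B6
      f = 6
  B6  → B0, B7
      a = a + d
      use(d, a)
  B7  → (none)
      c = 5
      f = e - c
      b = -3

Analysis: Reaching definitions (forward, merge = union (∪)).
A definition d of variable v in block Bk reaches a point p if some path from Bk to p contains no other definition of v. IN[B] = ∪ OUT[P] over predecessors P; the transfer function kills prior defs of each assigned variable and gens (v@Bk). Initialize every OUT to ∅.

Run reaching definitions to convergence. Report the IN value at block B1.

Answer: {a@B6, b@B4, d@B4, e@B1, e@B4, f@B0}

Trace:
Per-block solution:
  B0:   IN={a@B6, b@B4, d@B4, e@B1, e@B4, f@B5}   OUT={a@B6, b@B4, d@B4, e@B1, e@B4, f@B0}
  B1:   IN={a@B6, b@B4, d@B4, e@B1, e@B4, f@B0}   OUT={a@B6, b@B4, d@B4, e@B1, f@B1}
  B2:   IN={a@B6, b@B4, d@B4, e@B1, f@B1}   OUT={a@B2, b@B4, d@B4, e@B2, f@B1}
  B3:   IN={a@B2, b@B4, d@B4, e@B2, f@B1}   OUT={a@B2, b@B4, d@B4, e@B2, f@B1}
  B4:   IN={a@B2, b@B4, d@B4, e@B2, f@B1}   OUT={a@B2, b@B4, d@B4, e@B4, f@B1}
  B5:   IN={a@B2, a@B6, b@B4, d@B4, e@B1, e@B4, f@B1}   OUT={a@B2, a@B6, b@B4, d@B4, e@B1, e@B4, f@B5}
  B6:   IN={a@B2, a@B6, b@B4, d@B4, e@B1, e@B4, f@B5}   OUT={a@B6, b@B4, d@B4, e@B1, e@B4, f@B5}
  B7:   IN={a@B6, b@B4, d@B4, e@B1, e@B4, f@B5}   OUT={a@B6, b@B7, c@B7, d@B4, e@B1, e@B4, f@B7}

Merge at B1: IN[B1] = OUT[B0] = {a@B6, b@B4, d@B4, e@B1, e@B4, f@B0}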